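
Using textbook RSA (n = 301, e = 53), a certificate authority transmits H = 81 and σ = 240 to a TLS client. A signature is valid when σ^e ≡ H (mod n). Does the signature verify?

verifies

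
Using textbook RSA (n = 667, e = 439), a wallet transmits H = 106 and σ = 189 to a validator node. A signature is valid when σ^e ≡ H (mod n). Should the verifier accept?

accept

σ^2 ≡ 189^2 = 35721 ≡ 370
σ^4 ≡ 370^2 = 136900 ≡ 165
σ^8 ≡ 165^2 = 27225 ≡ 545
σ^16 ≡ 545^2 = 297025 ≡ 210
σ^32 ≡ 210^2 = 44100 ≡ 78
σ^64 ≡ 78^2 = 6084 ≡ 81
σ^128 ≡ 81^2 = 6561 ≡ 558
σ^256 ≡ 558^2 = 311364 ≡ 542
439 = 256 + 128 + 32 + 16 + 4 + 2 + 1, so σ^439 ≡ 542·558·78·210·165·370·189 ≡ 106 (mod 667)
σ^439 mod 667 = 106 matches H.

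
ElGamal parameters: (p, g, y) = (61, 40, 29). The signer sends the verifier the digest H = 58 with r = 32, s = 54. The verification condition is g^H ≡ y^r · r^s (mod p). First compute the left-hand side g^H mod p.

48

Squares mod 61: 40^1≡40, 40^2≡14, 40^4≡13, 40^8≡47, 40^16≡13, 40^32≡47
58 = 32 + 16 + 8 + 2, so 40^58 ≡ 47·13·47·14 ≡ 48 (mod 61)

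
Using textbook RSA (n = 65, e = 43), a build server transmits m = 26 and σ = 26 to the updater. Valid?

yes

Squares mod 65: σ^1≡26, σ^2≡26, σ^4≡26, σ^8≡26, σ^16≡26, σ^32≡26
43 = 32 + 8 + 2 + 1, so σ^43 ≡ 26·26·26·26 ≡ 26 (mod 65)
σ^43 mod 65 = 26 matches m.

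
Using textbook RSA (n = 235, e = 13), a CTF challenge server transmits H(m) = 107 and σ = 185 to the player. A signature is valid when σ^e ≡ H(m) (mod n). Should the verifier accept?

Squares mod 235: σ^1≡185, σ^2≡150, σ^4≡175, σ^8≡75
13 = 8 + 4 + 1, so σ^13 ≡ 75·175·185 ≡ 105 (mod 235)
The recovered value 105 does not match the digest 107.

reject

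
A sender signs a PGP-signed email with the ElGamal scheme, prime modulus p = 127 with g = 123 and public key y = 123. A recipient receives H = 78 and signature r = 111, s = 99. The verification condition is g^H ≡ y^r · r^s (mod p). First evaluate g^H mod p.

4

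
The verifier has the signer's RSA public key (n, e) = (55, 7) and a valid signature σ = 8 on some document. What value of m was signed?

2

σ^7 mod 55 = 2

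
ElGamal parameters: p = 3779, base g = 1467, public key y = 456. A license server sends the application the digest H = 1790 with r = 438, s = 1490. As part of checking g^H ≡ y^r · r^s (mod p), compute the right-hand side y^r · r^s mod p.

948

456^2 = 207936 ≡ 91
456^4 ≡ 91^2 = 8281 ≡ 723
456^8 ≡ 723^2 = 522729 ≡ 1227
456^16 ≡ 1227^2 = 1505529 ≡ 1487
456^32 ≡ 1487^2 = 2211169 ≡ 454
456^64 ≡ 454^2 = 206116 ≡ 2050
456^128 ≡ 2050^2 = 4202500 ≡ 252
456^256 ≡ 252^2 = 63504 ≡ 3040
438 = 256 + 128 + 32 + 16 + 4 + 2, so 456^438 ≡ 3040·252·454·1487·723·91 ≡ 195 (mod 3779)
438^2 = 191844 ≡ 2894
438^4 ≡ 2894^2 = 8375236 ≡ 972
438^8 ≡ 972^2 = 944784 ≡ 34
438^16 ≡ 34^2 = 1156
438^32 ≡ 1156^2 = 1336336 ≡ 2349
438^64 ≡ 2349^2 = 5517801 ≡ 461
438^128 ≡ 461^2 = 212521 ≡ 897
438^256 ≡ 897^2 = 804609 ≡ 3461
438^512 ≡ 3461^2 = 11978521 ≡ 2870
438^1024 ≡ 2870^2 = 8236900 ≡ 2459
1490 = 1024 + 256 + 128 + 64 + 16 + 2, so 438^1490 ≡ 2459·3461·897·461·1156·2894 ≡ 63 (mod 3779)
y^r · r^s ≡ 195·63 = 12285 ≡ 948 (mod 3779)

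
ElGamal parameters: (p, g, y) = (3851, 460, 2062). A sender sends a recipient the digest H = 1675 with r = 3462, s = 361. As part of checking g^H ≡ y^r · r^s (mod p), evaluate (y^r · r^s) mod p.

3661

Squares mod 3851: 2062^1≡2062, 2062^2≡340, 2062^4≡70, 2062^8≡1049, 2062^16≡2866, 2062^32≡3624, 2062^64≡1466, 2062^128≡298, 2062^256≡231, 2062^512≡3298, 2062^1024≡1580, 2062^2048≡952
3462 = 2048 + 1024 + 256 + 128 + 4 + 2, so 2062^3462 ≡ 952·1580·231·298·70·340 ≡ 3811 (mod 3851)
Squares mod 3851: 3462^1≡3462, 3462^2≡1132, 3462^4≡2892, 3462^8≡3143, 3462^16≡634, 3462^32≡1452, 3462^64≡1807, 3462^128≡3452, 3462^256≡1310
361 = 256 + 64 + 32 + 8 + 1, so 3462^361 ≡ 1310·1807·1452·3143·3462 ≡ 2893 (mod 3851)
y^r · r^s ≡ 3811·2893 = 11025223 ≡ 3661 (mod 3851)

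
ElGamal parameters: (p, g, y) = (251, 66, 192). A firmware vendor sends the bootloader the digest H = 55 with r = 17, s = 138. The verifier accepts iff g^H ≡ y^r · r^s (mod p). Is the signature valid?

Left side g^H mod p:
Squares mod 251: 66^1≡66, 66^2≡89, 66^4≡140, 66^8≡22, 66^16≡233, 66^32≡73
55 = 32 + 16 + 4 + 2 + 1, so 66^55 ≡ 73·233·140·89·66 ≡ 64 (mod 251)
Right side y^r · r^s mod p:
Squares mod 251: 192^1≡192, 192^2≡218, 192^4≡85, 192^8≡197, 192^16≡155
17 = 16 + 1, so 192^17 ≡ 155·192 ≡ 142 (mod 251)
Squares mod 251: 17^1≡17, 17^2≡38, 17^4≡189, 17^8≡79, 17^16≡217, 17^32≡152, 17^64≡12, 17^128≡144
138 = 128 + 8 + 2, so 17^138 ≡ 144·79·38 ≡ 66 (mod 251)
142·66 = 9372 ≡ 85 (mod 251)
64 ≠ 85, so verification fails.

invalid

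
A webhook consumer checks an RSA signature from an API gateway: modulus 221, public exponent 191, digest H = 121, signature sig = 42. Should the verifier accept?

Squares mod 221: sig^1≡42, sig^2≡217, sig^4≡16, sig^8≡35, sig^16≡120, sig^32≡35, sig^64≡120, sig^128≡35
191 = 128 + 32 + 16 + 8 + 4 + 2 + 1, so sig^191 ≡ 35·35·120·35·16·217·42 ≡ 100 (mod 221)
100 ≠ 121, so verification fails.

reject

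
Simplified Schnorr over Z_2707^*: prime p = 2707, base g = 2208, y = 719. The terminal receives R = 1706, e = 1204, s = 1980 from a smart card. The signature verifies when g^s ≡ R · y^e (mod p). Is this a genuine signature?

g^s mod p:
Squares mod 2707: 2208^1≡2208, 2208^2≡2664, 2208^4≡1849, 2208^8≡2567, 2208^16≡651, 2208^32≡1509, 2208^64≡494, 2208^128≡406, 2208^256≡2416, 2208^512≡764, 2208^1024≡1691
1980 = 1024 + 512 + 256 + 128 + 32 + 16 + 8 + 4, so 2208^1980 ≡ 1691·764·2416·406·1509·651·2567·1849 ≡ 2198 (mod 2707)
R · y^e mod p:
Squares mod 2707: 719^1≡719, 719^2≡2631, 719^4≡362, 719^8≡1108, 719^16≡1393, 719^32≡2237, 719^64≡1633, 719^128≡294, 719^256≡2519, 719^512≡153, 719^1024≡1753
1204 = 1024 + 128 + 32 + 16 + 4, so 719^1204 ≡ 1753·294·2237·1393·362 ≡ 1569 (mod 2707)
1706·1569 = 2676714 ≡ 2198 (mod 2707)
2198 ≡ 2198 (mod 2707); signature holds.

genuine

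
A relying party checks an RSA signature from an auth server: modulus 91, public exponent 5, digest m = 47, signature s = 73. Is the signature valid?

valid

s^2 ≡ 73^2 = 5329 ≡ 51
s^4 ≡ 51^2 = 2601 ≡ 53
5 = 4 + 1, so s^5 ≡ 53·73 ≡ 47 (mod 91)
s^5 mod 91 = 47 matches m.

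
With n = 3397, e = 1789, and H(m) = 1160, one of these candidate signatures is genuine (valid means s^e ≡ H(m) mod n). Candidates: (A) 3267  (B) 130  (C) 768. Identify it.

A

Candidate A: Squares mod 3397: 3267^1≡3267, 3267^2≡3312, 3267^4≡431, 3267^8≡2323, 3267^16≡1893, 3267^32≡3011, 3267^64≡2925, 3267^128≡1979, 3267^256≡3097, 3267^512≡1678, 3267^1024≡2968; 1789 = 1024 + 512 + 128 + 64 + 32 + 16 + 8 + 4 + 1, so 3267^1789 ≡ 2968·1678·1979·2925·3011·1893·2323·431·3267 ≡ 1160 (mod 3397)
  → matches H(m) = 1160
Candidate B: Squares mod 3397: 130^1≡130, 130^2≡3312, 130^4≡431, 130^8≡2323, 130^16≡1893, 130^32≡3011, 130^64≡2925, 130^128≡1979, 130^256≡3097, 130^512≡1678, 130^1024≡2968; 1789 = 1024 + 512 + 128 + 64 + 32 + 16 + 8 + 4 + 1, so 130^1789 ≡ 2968·1678·1979·2925·3011·1893·2323·431·130 ≡ 2237 (mod 3397)
Candidate C: Squares mod 3397: 768^1≡768, 768^2≡2143, 768^4≡3102, 768^8≡2100, 768^16≡694, 768^32≡2659, 768^64≡1124, 768^128≡3089, 768^256≡3145, 768^512≡2358, 768^1024≡2672; 1789 = 1024 + 512 + 128 + 64 + 32 + 16 + 8 + 4 + 1, so 768^1789 ≡ 2672·2358·3089·1124·2659·694·2100·3102·768 ≡ 1929 (mod 3397)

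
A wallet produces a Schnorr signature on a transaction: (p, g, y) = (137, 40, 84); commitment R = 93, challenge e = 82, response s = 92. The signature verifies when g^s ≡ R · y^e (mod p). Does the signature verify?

does not verify

g^s mod p:
40^92 mod 137 = 81
R · y^e mod p:
84^82 mod 137 = 61
93·61 = 5673 ≡ 56 (mod 137)
81 ≠ 56; the check fails.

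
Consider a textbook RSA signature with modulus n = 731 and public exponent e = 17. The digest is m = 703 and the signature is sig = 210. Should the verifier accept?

accept

Squares mod 731: sig^1≡210, sig^2≡240, sig^4≡582, sig^8≡271, sig^16≡341
17 = 16 + 1, so sig^17 ≡ 341·210 ≡ 703 (mod 731)
Since 703 equals the digest 703, verification succeeds.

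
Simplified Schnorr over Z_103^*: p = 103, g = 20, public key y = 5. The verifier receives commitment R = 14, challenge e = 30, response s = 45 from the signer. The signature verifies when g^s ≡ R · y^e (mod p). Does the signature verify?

g^s mod p:
20^2 = 400 ≡ 91
20^4 ≡ 91^2 = 8281 ≡ 41
20^8 ≡ 41^2 = 1681 ≡ 33
20^16 ≡ 33^2 = 1089 ≡ 59
20^32 ≡ 59^2 = 3481 ≡ 82
45 = 32 + 8 + 4 + 1, so 20^45 ≡ 82·33·41·20 ≡ 94 (mod 103)
R · y^e mod p:
5^2 = 25
5^4 ≡ 25^2 = 625 ≡ 7
5^8 ≡ 7^2 = 49
5^16 ≡ 49^2 = 2401 ≡ 32
30 = 16 + 8 + 4 + 2, so 5^30 ≡ 32·49·7·25 ≡ 8 (mod 103)
14·8 = 112 ≡ 9 (mod 103)
94 ≠ 9; the check fails.

does not verify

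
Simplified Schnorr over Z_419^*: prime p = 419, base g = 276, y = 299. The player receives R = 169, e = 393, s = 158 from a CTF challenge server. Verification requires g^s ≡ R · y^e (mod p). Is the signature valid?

g^s mod p:
276^2 = 76176 ≡ 337
276^4 ≡ 337^2 = 113569 ≡ 20
276^8 ≡ 20^2 = 400
276^16 ≡ 400^2 = 160000 ≡ 361
276^32 ≡ 361^2 = 130321 ≡ 12
276^64 ≡ 12^2 = 144
276^128 ≡ 144^2 = 20736 ≡ 205
158 = 128 + 16 + 8 + 4 + 2, so 276^158 ≡ 205·361·400·20·337 ≡ 389 (mod 419)
R · y^e mod p:
299^2 = 89401 ≡ 154
299^4 ≡ 154^2 = 23716 ≡ 252
299^8 ≡ 252^2 = 63504 ≡ 235
299^16 ≡ 235^2 = 55225 ≡ 336
299^32 ≡ 336^2 = 112896 ≡ 185
299^64 ≡ 185^2 = 34225 ≡ 286
299^128 ≡ 286^2 = 81796 ≡ 91
299^256 ≡ 91^2 = 8281 ≡ 320
393 = 256 + 128 + 8 + 1, so 299^393 ≡ 320·91·235·299 ≡ 273 (mod 419)
169·273 = 46137 ≡ 47 (mod 419)
389 ≠ 47; the check fails.

invalid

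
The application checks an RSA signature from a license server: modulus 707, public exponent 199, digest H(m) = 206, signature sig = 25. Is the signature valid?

invalid

sig^2 ≡ 25^2 = 625
sig^4 ≡ 625^2 = 390625 ≡ 361
sig^8 ≡ 361^2 = 130321 ≡ 233
sig^16 ≡ 233^2 = 54289 ≡ 557
sig^32 ≡ 557^2 = 310249 ≡ 583
sig^64 ≡ 583^2 = 339889 ≡ 529
sig^128 ≡ 529^2 = 279841 ≡ 576
199 = 128 + 64 + 4 + 2 + 1, so sig^199 ≡ 576·529·361·625·25 ≡ 501 (mod 707)
The recovered value 501 does not match the digest 206.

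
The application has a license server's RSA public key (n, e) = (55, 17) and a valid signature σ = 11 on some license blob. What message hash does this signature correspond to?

11

Squares mod 55: σ^1≡11, σ^2≡11, σ^4≡11, σ^8≡11, σ^16≡11
17 = 16 + 1, so σ^17 ≡ 11·11 ≡ 11 (mod 55)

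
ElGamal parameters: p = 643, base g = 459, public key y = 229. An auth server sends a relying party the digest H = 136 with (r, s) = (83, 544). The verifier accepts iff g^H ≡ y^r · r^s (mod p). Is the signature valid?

Left side g^H mod p:
Squares mod 643: 459^1≡459, 459^2≡420, 459^4≡218, 459^8≡585, 459^16≡149, 459^32≡339, 459^64≡467, 459^128≡112
136 = 128 + 8, so 459^136 ≡ 112·585 ≡ 577 (mod 643)
Right side y^r · r^s mod p:
Squares mod 643: 229^1≡229, 229^2≡358, 229^4≡207, 229^8≡411, 229^16≡455, 229^32≡622, 229^64≡441
83 = 64 + 16 + 2 + 1, so 229^83 ≡ 441·455·358·229 ≡ 302 (mod 643)
Squares mod 643: 83^1≡83, 83^2≡459, 83^4≡420, 83^8≡218, 83^16≡585, 83^32≡149, 83^64≡339, 83^128≡467, 83^256≡112, 83^512≡327
544 = 512 + 32, so 83^544 ≡ 327·149 ≡ 498 (mod 643)
302·498 = 150396 ≡ 577 (mod 643)
577 ≡ 577 (mod 643), so the signature is genuine.

valid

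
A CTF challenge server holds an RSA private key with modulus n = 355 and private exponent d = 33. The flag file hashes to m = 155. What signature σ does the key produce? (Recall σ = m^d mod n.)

305

m^2 ≡ 155^2 = 24025 ≡ 240
m^4 ≡ 240^2 = 57600 ≡ 90
m^8 ≡ 90^2 = 8100 ≡ 290
m^16 ≡ 290^2 = 84100 ≡ 320
m^32 ≡ 320^2 = 102400 ≡ 160
33 = 32 + 1, so m^33 ≡ 160·155 ≡ 305 (mod 355)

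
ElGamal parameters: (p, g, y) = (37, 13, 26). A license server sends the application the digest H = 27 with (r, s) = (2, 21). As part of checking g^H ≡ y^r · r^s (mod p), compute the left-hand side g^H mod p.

Squares mod 37: 13^1≡13, 13^2≡21, 13^4≡34, 13^8≡9, 13^16≡7
27 = 16 + 8 + 2 + 1, so 13^27 ≡ 7·9·21·13 ≡ 31 (mod 37)

31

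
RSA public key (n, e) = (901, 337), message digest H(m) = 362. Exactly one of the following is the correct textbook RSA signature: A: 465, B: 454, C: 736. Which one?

C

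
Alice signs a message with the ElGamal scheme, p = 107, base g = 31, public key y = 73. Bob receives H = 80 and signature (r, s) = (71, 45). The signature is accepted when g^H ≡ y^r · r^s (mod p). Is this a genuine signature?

Left side g^H mod p:
31^2 = 961 ≡ 105
31^4 ≡ 105^2 = 11025 ≡ 4
31^8 ≡ 4^2 = 16
31^16 ≡ 16^2 = 256 ≡ 42
31^32 ≡ 42^2 = 1764 ≡ 52
31^64 ≡ 52^2 = 2704 ≡ 29
80 = 64 + 16, so 31^80 ≡ 29·42 ≡ 41 (mod 107)
Right side y^r · r^s mod p:
73^2 = 5329 ≡ 86
73^4 ≡ 86^2 = 7396 ≡ 13
73^8 ≡ 13^2 = 169 ≡ 62
73^16 ≡ 62^2 = 3844 ≡ 99
73^32 ≡ 99^2 = 9801 ≡ 64
73^64 ≡ 64^2 = 4096 ≡ 30
71 = 64 + 4 + 2 + 1, so 73^71 ≡ 30·13·86·73 ≡ 46 (mod 107)
71^2 = 5041 ≡ 12
71^4 ≡ 12^2 = 144 ≡ 37
71^8 ≡ 37^2 = 1369 ≡ 85
71^16 ≡ 85^2 = 7225 ≡ 56
71^32 ≡ 56^2 = 3136 ≡ 33
45 = 32 + 8 + 4 + 1, so 71^45 ≡ 33·85·37·71 ≡ 73 (mod 107)
46·73 = 3358 ≡ 41 (mod 107)
41 ≡ 41 (mod 107), so the signature is genuine.

genuine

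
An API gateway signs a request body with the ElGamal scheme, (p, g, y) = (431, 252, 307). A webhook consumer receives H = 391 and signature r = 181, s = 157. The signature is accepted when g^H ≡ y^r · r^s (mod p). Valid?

Left side g^H mod p:
252^2 = 63504 ≡ 147
252^4 ≡ 147^2 = 21609 ≡ 59
252^8 ≡ 59^2 = 3481 ≡ 33
252^16 ≡ 33^2 = 1089 ≡ 227
252^32 ≡ 227^2 = 51529 ≡ 240
252^64 ≡ 240^2 = 57600 ≡ 277
252^128 ≡ 277^2 = 76729 ≡ 11
252^256 ≡ 11^2 = 121
391 = 256 + 128 + 4 + 2 + 1, so 252^391 ≡ 121·11·59·147·252 ≡ 241 (mod 431)
Right side y^r · r^s mod p:
307^2 = 94249 ≡ 291
307^4 ≡ 291^2 = 84681 ≡ 205
307^8 ≡ 205^2 = 42025 ≡ 218
307^16 ≡ 218^2 = 47524 ≡ 114
307^32 ≡ 114^2 = 12996 ≡ 66
307^64 ≡ 66^2 = 4356 ≡ 46
307^128 ≡ 46^2 = 2116 ≡ 392
181 = 128 + 32 + 16 + 4 + 1, so 307^181 ≡ 392·66·114·205·307 ≡ 244 (mod 431)
181^2 = 32761 ≡ 5
181^4 ≡ 5^2 = 25
181^8 ≡ 25^2 = 625 ≡ 194
181^16 ≡ 194^2 = 37636 ≡ 139
181^32 ≡ 139^2 = 19321 ≡ 357
181^64 ≡ 357^2 = 127449 ≡ 304
181^128 ≡ 304^2 = 92416 ≡ 182
157 = 128 + 16 + 8 + 4 + 1, so 181^157 ≡ 182·139·194·25·181 ≡ 208 (mod 431)
244·208 = 50752 ≡ 325 (mod 431)
241 ≠ 325, so verification fails.

no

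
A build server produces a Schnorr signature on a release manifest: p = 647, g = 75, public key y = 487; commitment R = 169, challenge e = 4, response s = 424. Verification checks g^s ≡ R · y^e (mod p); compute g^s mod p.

75^424 mod 647 = 334

334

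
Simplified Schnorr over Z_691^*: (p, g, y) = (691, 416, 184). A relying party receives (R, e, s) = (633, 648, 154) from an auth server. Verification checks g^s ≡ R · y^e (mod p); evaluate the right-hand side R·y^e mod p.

184^2 = 33856 ≡ 688
184^4 ≡ 688^2 = 473344 ≡ 9
184^8 ≡ 9^2 = 81
184^16 ≡ 81^2 = 6561 ≡ 342
184^32 ≡ 342^2 = 116964 ≡ 185
184^64 ≡ 185^2 = 34225 ≡ 366
184^128 ≡ 366^2 = 133956 ≡ 593
184^256 ≡ 593^2 = 351649 ≡ 621
184^512 ≡ 621^2 = 385641 ≡ 63
648 = 512 + 128 + 8, so 184^648 ≡ 63·593·81 ≡ 190 (mod 691)
R · y^e ≡ 633·190 = 120270 ≡ 36 (mod 691)

36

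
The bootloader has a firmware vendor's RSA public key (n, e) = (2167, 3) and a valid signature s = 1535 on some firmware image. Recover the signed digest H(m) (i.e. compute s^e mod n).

Squares mod 2167: s^1≡1535, s^2≡696
3 = 2 + 1, so s^3 ≡ 696·1535 ≡ 29 (mod 2167)

29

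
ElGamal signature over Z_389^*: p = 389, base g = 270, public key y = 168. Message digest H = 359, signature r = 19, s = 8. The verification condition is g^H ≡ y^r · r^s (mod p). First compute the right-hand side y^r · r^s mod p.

168^2 = 28224 ≡ 216
168^4 ≡ 216^2 = 46656 ≡ 365
168^8 ≡ 365^2 = 133225 ≡ 187
168^16 ≡ 187^2 = 34969 ≡ 348
19 = 16 + 2 + 1, so 168^19 ≡ 348·216·168 ≡ 117 (mod 389)
19^2 = 361
19^4 ≡ 361^2 = 130321 ≡ 6
19^8 ≡ 6^2 = 36
y^r · r^s ≡ 117·36 = 4212 ≡ 322 (mod 389)

322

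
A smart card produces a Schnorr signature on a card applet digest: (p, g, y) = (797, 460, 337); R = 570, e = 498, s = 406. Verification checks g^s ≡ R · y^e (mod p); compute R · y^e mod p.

337^2 = 113569 ≡ 395
337^4 ≡ 395^2 = 156025 ≡ 610
337^8 ≡ 610^2 = 372100 ≡ 698
337^16 ≡ 698^2 = 487204 ≡ 237
337^32 ≡ 237^2 = 56169 ≡ 379
337^64 ≡ 379^2 = 143641 ≡ 181
337^128 ≡ 181^2 = 32761 ≡ 84
337^256 ≡ 84^2 = 7056 ≡ 680
498 = 256 + 128 + 64 + 32 + 16 + 2, so 337^498 ≡ 680·84·181·379·237·395 ≡ 499 (mod 797)
R · y^e ≡ 570·499 = 284430 ≡ 698 (mod 797)

698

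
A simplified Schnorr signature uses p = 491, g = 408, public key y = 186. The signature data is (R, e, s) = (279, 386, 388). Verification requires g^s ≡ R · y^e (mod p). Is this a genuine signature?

forged

g^s mod p:
408^2 = 166464 ≡ 15
408^4 ≡ 15^2 = 225
408^8 ≡ 225^2 = 50625 ≡ 52
408^16 ≡ 52^2 = 2704 ≡ 249
408^32 ≡ 249^2 = 62001 ≡ 135
408^64 ≡ 135^2 = 18225 ≡ 58
408^128 ≡ 58^2 = 3364 ≡ 418
408^256 ≡ 418^2 = 174724 ≡ 419
388 = 256 + 128 + 4, so 408^388 ≡ 419·418·225 ≡ 272 (mod 491)
R · y^e mod p:
186^2 = 34596 ≡ 226
186^4 ≡ 226^2 = 51076 ≡ 12
186^8 ≡ 12^2 = 144
186^16 ≡ 144^2 = 20736 ≡ 114
186^32 ≡ 114^2 = 12996 ≡ 230
186^64 ≡ 230^2 = 52900 ≡ 363
186^128 ≡ 363^2 = 131769 ≡ 181
186^256 ≡ 181^2 = 32761 ≡ 355
386 = 256 + 128 + 2, so 186^386 ≡ 355·181·226 ≡ 305 (mod 491)
279·305 = 85095 ≡ 152 (mod 491)
272 ≠ 152; the check fails.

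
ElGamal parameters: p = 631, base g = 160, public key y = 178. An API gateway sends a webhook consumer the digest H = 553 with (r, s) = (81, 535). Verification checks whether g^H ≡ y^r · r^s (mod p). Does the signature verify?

verifies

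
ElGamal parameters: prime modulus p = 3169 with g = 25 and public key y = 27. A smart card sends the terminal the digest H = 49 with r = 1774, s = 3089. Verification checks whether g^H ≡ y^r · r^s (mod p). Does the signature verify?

does not verify

Left side g^H mod p:
25^49 mod 3169 = 1043
Right side y^r · r^s mod p:
27^1774 mod 3169 = 1827
1774^3089 mod 3169 = 2145
1827·2145 = 3918915 ≡ 2031 (mod 3169)
1043 ≠ 2031, so verification fails.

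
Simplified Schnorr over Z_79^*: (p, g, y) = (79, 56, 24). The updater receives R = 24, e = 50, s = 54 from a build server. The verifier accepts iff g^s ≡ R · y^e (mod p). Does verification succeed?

fails

g^s mod p:
Squares mod 79: 56^1≡56, 56^2≡55, 56^4≡23, 56^8≡55, 56^16≡23, 56^32≡55
54 = 32 + 16 + 4 + 2, so 56^54 ≡ 55·23·23·55 ≡ 1 (mod 79)
R · y^e mod p:
Squares mod 79: 24^1≡24, 24^2≡23, 24^4≡55, 24^8≡23, 24^16≡55, 24^32≡23
50 = 32 + 16 + 2, so 24^50 ≡ 23·55·23 ≡ 23 (mod 79)
24·23 = 552 ≡ 78 (mod 79)
1 ≠ 78; the check fails.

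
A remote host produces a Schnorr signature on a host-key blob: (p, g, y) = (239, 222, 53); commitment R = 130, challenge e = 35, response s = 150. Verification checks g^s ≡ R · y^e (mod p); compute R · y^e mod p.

53^2 = 2809 ≡ 180
53^4 ≡ 180^2 = 32400 ≡ 135
53^8 ≡ 135^2 = 18225 ≡ 61
53^16 ≡ 61^2 = 3721 ≡ 136
53^32 ≡ 136^2 = 18496 ≡ 93
35 = 32 + 2 + 1, so 53^35 ≡ 93·180·53 ≡ 52 (mod 239)
R · y^e ≡ 130·52 = 6760 ≡ 68 (mod 239)

68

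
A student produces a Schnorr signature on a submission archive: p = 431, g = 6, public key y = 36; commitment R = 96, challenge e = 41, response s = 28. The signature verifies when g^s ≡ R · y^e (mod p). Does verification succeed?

g^s mod p:
Squares mod 431: 6^1≡6, 6^2≡36, 6^4≡3, 6^8≡9, 6^16≡81
28 = 16 + 8 + 4, so 6^28 ≡ 81·9·3 ≡ 32 (mod 431)
R · y^e mod p:
Squares mod 431: 36^1≡36, 36^2≡3, 36^4≡9, 36^8≡81, 36^16≡96, 36^32≡165
41 = 32 + 8 + 1, so 36^41 ≡ 165·81·36 ≡ 144 (mod 431)
96·144 = 13824 ≡ 32 (mod 431)
32 ≡ 32 (mod 431); signature holds.

passes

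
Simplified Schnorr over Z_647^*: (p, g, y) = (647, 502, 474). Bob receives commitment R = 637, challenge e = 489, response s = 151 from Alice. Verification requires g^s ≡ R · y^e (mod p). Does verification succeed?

passes

g^s mod p:
502^151 mod 647 = 237
R · y^e mod p:
474^489 mod 647 = 41
637·41 = 26117 ≡ 237 (mod 647)
237 ≡ 237 (mod 647); signature holds.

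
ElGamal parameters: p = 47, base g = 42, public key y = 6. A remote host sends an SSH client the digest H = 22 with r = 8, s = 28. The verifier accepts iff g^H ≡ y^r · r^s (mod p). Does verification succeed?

passes

Left side g^H mod p:
42^2 = 1764 ≡ 25
42^4 ≡ 25^2 = 625 ≡ 14
42^8 ≡ 14^2 = 196 ≡ 8
42^16 ≡ 8^2 = 64 ≡ 17
22 = 16 + 4 + 2, so 42^22 ≡ 17·14·25 ≡ 28 (mod 47)
Right side y^r · r^s mod p:
6^2 = 36
6^4 ≡ 36^2 = 1296 ≡ 27
6^8 ≡ 27^2 = 729 ≡ 24
8^2 = 64 ≡ 17
8^4 ≡ 17^2 = 289 ≡ 7
8^8 ≡ 7^2 = 49 ≡ 2
8^16 ≡ 2^2 = 4
28 = 16 + 8 + 4, so 8^28 ≡ 4·2·7 ≡ 9 (mod 47)
24·9 = 216 ≡ 28 (mod 47)
28 ≡ 28 (mod 47), so the signature is genuine.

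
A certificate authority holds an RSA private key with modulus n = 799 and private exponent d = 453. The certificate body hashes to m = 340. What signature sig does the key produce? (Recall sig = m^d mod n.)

561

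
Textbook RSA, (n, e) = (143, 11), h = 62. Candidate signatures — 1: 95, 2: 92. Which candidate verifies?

1

Candidate 1: 95^2 = 9025 ≡ 16; 95^4 ≡ 16^2 = 256 ≡ 113; 95^8 ≡ 113^2 = 12769 ≡ 42; 11 = 8 + 2 + 1, so 95^11 ≡ 42·16·95 ≡ 62 (mod 143)
  → matches h = 62
Candidate 2: 92^2 = 8464 ≡ 27; 92^4 ≡ 27^2 = 729 ≡ 14; 92^8 ≡ 14^2 = 196 ≡ 53; 11 = 8 + 2 + 1, so 92^11 ≡ 53·27·92 ≡ 92 (mod 143)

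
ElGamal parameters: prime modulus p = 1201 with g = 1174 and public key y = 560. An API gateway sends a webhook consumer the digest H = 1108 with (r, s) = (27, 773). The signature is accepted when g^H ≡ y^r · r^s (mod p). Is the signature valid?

valid

Left side g^H mod p:
Squares mod 1201: 1174^1≡1174, 1174^2≡729, 1174^4≡599, 1174^8≡903, 1174^16≡1131, 1174^32≡96, 1174^64≡809, 1174^128≡1137, 1174^256≡493, 1174^512≡447, 1174^1024≡443
1108 = 1024 + 64 + 16 + 4, so 1174^1108 ≡ 443·809·1131·599 ≡ 903 (mod 1201)
Right side y^r · r^s mod p:
Squares mod 1201: 560^1≡560, 560^2≡139, 560^4≡105, 560^8≡216, 560^16≡1018
27 = 16 + 8 + 2 + 1, so 560^27 ≡ 1018·216·139·560 ≡ 395 (mod 1201)
Squares mod 1201: 27^1≡27, 27^2≡729, 27^4≡599, 27^8≡903, 27^16≡1131, 27^32≡96, 27^64≡809, 27^128≡1137, 27^256≡493, 27^512≡447
773 = 512 + 256 + 4 + 1, so 27^773 ≡ 447·493·599·27 ≡ 206 (mod 1201)
395·206 = 81370 ≡ 903 (mod 1201)
903 ≡ 903 (mod 1201), so the signature is genuine.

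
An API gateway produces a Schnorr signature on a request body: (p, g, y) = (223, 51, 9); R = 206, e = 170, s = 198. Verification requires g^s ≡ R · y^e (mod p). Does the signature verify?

g^s mod p:
Squares mod 223: 51^1≡51, 51^2≡148, 51^4≡50, 51^8≡47, 51^16≡202, 51^32≡218, 51^64≡25, 51^128≡179
198 = 128 + 64 + 4 + 2, so 51^198 ≡ 179·25·50·148 ≡ 169 (mod 223)
R · y^e mod p:
Squares mod 223: 9^1≡9, 9^2≡81, 9^4≡94, 9^8≡139, 9^16≡143, 9^32≡156, 9^64≡29, 9^128≡172
170 = 128 + 32 + 8 + 2, so 9^170 ≡ 172·156·139·81 ≡ 43 (mod 223)
206·43 = 8858 ≡ 161 (mod 223)
169 ≠ 161; the check fails.

does not verify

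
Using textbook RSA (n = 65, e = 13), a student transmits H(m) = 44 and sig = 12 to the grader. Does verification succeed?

fails

Squares mod 65: sig^1≡12, sig^2≡14, sig^4≡1, sig^8≡1
13 = 8 + 4 + 1, so sig^13 ≡ 1·1·12 ≡ 12 (mod 65)
The recovered value 12 does not match the digest 44.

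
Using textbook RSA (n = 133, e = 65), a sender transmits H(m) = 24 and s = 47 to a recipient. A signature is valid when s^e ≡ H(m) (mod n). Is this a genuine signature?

Squares mod 133: s^1≡47, s^2≡81, s^4≡44, s^8≡74, s^16≡23, s^32≡130, s^64≡9
65 = 64 + 1, so s^65 ≡ 9·47 ≡ 24 (mod 133)
24 = H(m), so the signature checks out.

genuine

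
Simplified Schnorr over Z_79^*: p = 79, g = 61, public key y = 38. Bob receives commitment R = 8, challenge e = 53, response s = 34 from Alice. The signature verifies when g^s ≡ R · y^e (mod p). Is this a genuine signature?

g^s mod p:
61^2 = 3721 ≡ 8
61^4 ≡ 8^2 = 64
61^8 ≡ 64^2 = 4096 ≡ 67
61^16 ≡ 67^2 = 4489 ≡ 65
61^32 ≡ 65^2 = 4225 ≡ 38
34 = 32 + 2, so 61^34 ≡ 38·8 ≡ 67 (mod 79)
R · y^e mod p:
38^2 = 1444 ≡ 22
38^4 ≡ 22^2 = 484 ≡ 10
38^8 ≡ 10^2 = 100 ≡ 21
38^16 ≡ 21^2 = 441 ≡ 46
38^32 ≡ 46^2 = 2116 ≡ 62
53 = 32 + 16 + 4 + 1, so 38^53 ≡ 62·46·10·38 ≡ 38 (mod 79)
8·38 = 304 ≡ 67 (mod 79)
67 ≡ 67 (mod 79); signature holds.

genuine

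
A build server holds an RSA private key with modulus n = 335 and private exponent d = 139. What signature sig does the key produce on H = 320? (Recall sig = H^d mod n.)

5

Squares mod 335: H^1≡320, H^2≡225, H^4≡40, H^8≡260, H^16≡265, H^32≡210, H^64≡215, H^128≡330
139 = 128 + 8 + 2 + 1, so H^139 ≡ 330·260·225·320 ≡ 5 (mod 335)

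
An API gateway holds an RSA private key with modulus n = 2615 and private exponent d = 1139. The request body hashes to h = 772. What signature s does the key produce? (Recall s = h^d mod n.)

h^2 ≡ 772^2 = 595984 ≡ 2379
h^4 ≡ 2379^2 = 5659641 ≡ 781
h^8 ≡ 781^2 = 609961 ≡ 666
h^16 ≡ 666^2 = 443556 ≡ 1621
h^32 ≡ 1621^2 = 2627641 ≡ 2181
h^64 ≡ 2181^2 = 4756761 ≡ 76
h^128 ≡ 76^2 = 5776 ≡ 546
h^256 ≡ 546^2 = 298116 ≡ 6
h^512 ≡ 6^2 = 36
h^1024 ≡ 36^2 = 1296
1139 = 1024 + 64 + 32 + 16 + 2 + 1, so h^1139 ≡ 1296·76·2181·1621·2379·772 ≡ 1258 (mod 2615)

1258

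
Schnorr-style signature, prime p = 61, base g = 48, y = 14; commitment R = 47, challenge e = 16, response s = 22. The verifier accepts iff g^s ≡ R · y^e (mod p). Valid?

g^s mod p:
48^2 = 2304 ≡ 47
48^4 ≡ 47^2 = 2209 ≡ 13
48^8 ≡ 13^2 = 169 ≡ 47
48^16 ≡ 47^2 = 2209 ≡ 13
22 = 16 + 4 + 2, so 48^22 ≡ 13·13·47 ≡ 13 (mod 61)
R · y^e mod p:
14^2 = 196 ≡ 13
14^4 ≡ 13^2 = 169 ≡ 47
14^8 ≡ 47^2 = 2209 ≡ 13
14^16 ≡ 13^2 = 169 ≡ 47
47·47 = 2209 ≡ 13 (mod 61)
13 ≡ 13 (mod 61); signature holds.

yes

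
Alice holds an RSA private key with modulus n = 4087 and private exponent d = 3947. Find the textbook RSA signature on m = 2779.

3352

m^2 ≡ 2779^2 = 7722841 ≡ 2498
m^4 ≡ 2498^2 = 6240004 ≡ 3242
m^8 ≡ 3242^2 = 10510564 ≡ 2887
m^16 ≡ 2887^2 = 8334769 ≡ 1376
m^32 ≡ 1376^2 = 1893376 ≡ 1095
m^64 ≡ 1095^2 = 1199025 ≡ 1534
m^128 ≡ 1534^2 = 2353156 ≡ 3131
m^256 ≡ 3131^2 = 9803161 ≡ 2535
m^512 ≡ 2535^2 = 6426225 ≡ 1461
m^1024 ≡ 1461^2 = 2134521 ≡ 1107
m^2048 ≡ 1107^2 = 1225449 ≡ 3436
3947 = 2048 + 1024 + 512 + 256 + 64 + 32 + 8 + 2 + 1, so m^3947 ≡ 3436·1107·1461·2535·1534·1095·2887·2498·2779 ≡ 3352 (mod 4087)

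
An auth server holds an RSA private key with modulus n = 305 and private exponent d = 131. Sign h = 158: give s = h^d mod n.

Squares mod 305: h^1≡158, h^2≡259, h^4≡286, h^8≡56, h^16≡86, h^32≡76, h^64≡286, h^128≡56
131 = 128 + 2 + 1, so h^131 ≡ 56·259·158 ≡ 167 (mod 305)

167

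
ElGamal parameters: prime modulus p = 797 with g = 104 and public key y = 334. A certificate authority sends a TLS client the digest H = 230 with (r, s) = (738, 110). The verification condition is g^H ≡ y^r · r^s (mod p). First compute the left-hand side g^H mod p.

540

104^2 = 10816 ≡ 455
104^4 ≡ 455^2 = 207025 ≡ 602
104^8 ≡ 602^2 = 362404 ≡ 566
104^16 ≡ 566^2 = 320356 ≡ 759
104^32 ≡ 759^2 = 576081 ≡ 647
104^64 ≡ 647^2 = 418609 ≡ 184
104^128 ≡ 184^2 = 33856 ≡ 382
230 = 128 + 64 + 32 + 4 + 2, so 104^230 ≡ 382·184·647·602·455 ≡ 540 (mod 797)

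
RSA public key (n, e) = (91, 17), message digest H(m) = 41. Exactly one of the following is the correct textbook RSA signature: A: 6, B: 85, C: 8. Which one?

A

Candidate A: Squares mod 91: 6^1≡6, 6^2≡36, 6^4≡22, 6^8≡29, 6^16≡22; 17 = 16 + 1, so 6^17 ≡ 22·6 ≡ 41 (mod 91)
  → matches H(m) = 41
Candidate B: Squares mod 91: 85^1≡85, 85^2≡36, 85^4≡22, 85^8≡29, 85^16≡22; 17 = 16 + 1, so 85^17 ≡ 22·85 ≡ 50 (mod 91)
Candidate C: Squares mod 91: 8^1≡8, 8^2≡64, 8^4≡1, 8^8≡1, 8^16≡1; 17 = 16 + 1, so 8^17 ≡ 1·8 ≡ 8 (mod 91)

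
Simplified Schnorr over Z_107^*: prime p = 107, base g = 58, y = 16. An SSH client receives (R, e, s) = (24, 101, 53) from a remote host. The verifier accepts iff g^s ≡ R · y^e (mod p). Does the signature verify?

verifies

g^s mod p:
Squares mod 107: 58^1≡58, 58^2≡47, 58^4≡69, 58^8≡53, 58^16≡27, 58^32≡87
53 = 32 + 16 + 4 + 1, so 58^53 ≡ 87·27·69·58 ≡ 106 (mod 107)
R · y^e mod p:
Squares mod 107: 16^1≡16, 16^2≡42, 16^4≡52, 16^8≡29, 16^16≡92, 16^32≡11, 16^64≡14
101 = 64 + 32 + 4 + 1, so 16^101 ≡ 14·11·52·16 ≡ 49 (mod 107)
24·49 = 1176 ≡ 106 (mod 107)
106 ≡ 106 (mod 107); signature holds.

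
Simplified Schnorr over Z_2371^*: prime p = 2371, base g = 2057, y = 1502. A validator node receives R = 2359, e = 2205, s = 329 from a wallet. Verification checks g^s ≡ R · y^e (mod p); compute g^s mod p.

600

Squares mod 2371: 2057^1≡2057, 2057^2≡1385, 2057^4≡86, 2057^8≡283, 2057^16≡1846, 2057^32≡589, 2057^64≡755, 2057^128≡985, 2057^256≡486
329 = 256 + 64 + 8 + 1, so 2057^329 ≡ 486·755·283·2057 ≡ 600 (mod 2371)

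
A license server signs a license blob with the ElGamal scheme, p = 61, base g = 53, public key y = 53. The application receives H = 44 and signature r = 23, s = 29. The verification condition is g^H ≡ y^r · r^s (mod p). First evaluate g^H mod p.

53^2 = 2809 ≡ 3
53^4 ≡ 3^2 = 9
53^8 ≡ 9^2 = 81 ≡ 20
53^16 ≡ 20^2 = 400 ≡ 34
53^32 ≡ 34^2 = 1156 ≡ 58
44 = 32 + 8 + 4, so 53^44 ≡ 58·20·9 ≡ 9 (mod 61)

9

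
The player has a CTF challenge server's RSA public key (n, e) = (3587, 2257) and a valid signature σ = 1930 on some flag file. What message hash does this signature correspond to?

σ^2 ≡ 1930^2 = 3724900 ≡ 1594
σ^4 ≡ 1594^2 = 2540836 ≡ 1240
σ^8 ≡ 1240^2 = 1537600 ≡ 2364
σ^16 ≡ 2364^2 = 5588496 ≡ 3537
σ^32 ≡ 3537^2 = 12510369 ≡ 2500
σ^64 ≡ 2500^2 = 6250000 ≡ 1446
σ^128 ≡ 1446^2 = 2090916 ≡ 3282
σ^256 ≡ 3282^2 = 10771524 ≡ 3350
σ^512 ≡ 3350^2 = 11222500 ≡ 2364
σ^1024 ≡ 2364^2 = 5588496 ≡ 3537
σ^2048 ≡ 3537^2 = 12510369 ≡ 2500
2257 = 2048 + 128 + 64 + 16 + 1, so σ^2257 ≡ 2500·3282·1446·3537·1930 ≡ 3409 (mod 3587)

3409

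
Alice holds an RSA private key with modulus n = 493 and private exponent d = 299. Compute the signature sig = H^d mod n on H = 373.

Squares mod 493: H^1≡373, H^2≡103, H^4≡256, H^8≡460, H^16≡103, H^32≡256, H^64≡460, H^128≡103, H^256≡256
299 = 256 + 32 + 8 + 2 + 1, so H^299 ≡ 256·256·460·103·373 ≡ 339 (mod 493)

339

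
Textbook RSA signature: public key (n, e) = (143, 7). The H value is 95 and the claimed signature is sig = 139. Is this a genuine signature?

Squares mod 143: sig^1≡139, sig^2≡16, sig^4≡113
7 = 4 + 2 + 1, so sig^7 ≡ 113·16·139 ≡ 61 (mod 143)
61 ≠ 95, so verification fails.

forged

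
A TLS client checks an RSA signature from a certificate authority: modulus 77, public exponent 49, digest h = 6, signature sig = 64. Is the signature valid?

invalid

Squares mod 77: sig^1≡64, sig^2≡15, sig^4≡71, sig^8≡36, sig^16≡64, sig^32≡15
49 = 32 + 16 + 1, so sig^49 ≡ 15·64·64 ≡ 71 (mod 77)
sig^49 mod 77 = 71, but h = 6.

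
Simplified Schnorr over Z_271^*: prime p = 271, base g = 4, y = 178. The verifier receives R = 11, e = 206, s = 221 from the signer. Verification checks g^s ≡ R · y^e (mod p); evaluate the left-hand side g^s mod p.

4^2 = 16
4^4 ≡ 16^2 = 256
4^8 ≡ 256^2 = 65536 ≡ 225
4^16 ≡ 225^2 = 50625 ≡ 219
4^32 ≡ 219^2 = 47961 ≡ 265
4^64 ≡ 265^2 = 70225 ≡ 36
4^128 ≡ 36^2 = 1296 ≡ 212
221 = 128 + 64 + 16 + 8 + 4 + 1, so 4^221 ≡ 212·36·219·225·256·4 ≡ 233 (mod 271)

233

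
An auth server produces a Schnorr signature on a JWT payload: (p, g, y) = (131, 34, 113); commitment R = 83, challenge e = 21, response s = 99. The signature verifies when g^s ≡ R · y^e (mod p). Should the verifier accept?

reject

g^s mod p:
34^99 mod 131 = 129
R · y^e mod p:
113^21 mod 131 = 60
83·60 = 4980 ≡ 2 (mod 131)
129 ≠ 2; the check fails.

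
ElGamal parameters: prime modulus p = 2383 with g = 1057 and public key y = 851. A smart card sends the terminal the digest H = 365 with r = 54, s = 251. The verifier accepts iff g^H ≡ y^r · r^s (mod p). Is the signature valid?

Left side g^H mod p:
1057^2 = 1117249 ≡ 2005
1057^4 ≡ 2005^2 = 4020025 ≡ 2287
1057^8 ≡ 2287^2 = 5230369 ≡ 2067
1057^16 ≡ 2067^2 = 4272489 ≡ 2153
1057^32 ≡ 2153^2 = 4635409 ≡ 474
1057^64 ≡ 474^2 = 224676 ≡ 674
1057^128 ≡ 674^2 = 454276 ≡ 1506
1057^256 ≡ 1506^2 = 2268036 ≡ 1803
365 = 256 + 64 + 32 + 8 + 4 + 1, so 1057^365 ≡ 1803·674·474·2067·2287·1057 ≡ 367 (mod 2383)
Right side y^r · r^s mod p:
851^2 = 724201 ≡ 2152
851^4 ≡ 2152^2 = 4631104 ≡ 935
851^8 ≡ 935^2 = 874225 ≡ 2047
851^16 ≡ 2047^2 = 4190209 ≡ 895
851^32 ≡ 895^2 = 801025 ≡ 337
54 = 32 + 16 + 4 + 2, so 851^54 ≡ 337·895·935·2152 ≡ 674 (mod 2383)
54^2 = 2916 ≡ 533
54^4 ≡ 533^2 = 284089 ≡ 512
54^8 ≡ 512^2 = 262144 ≡ 14
54^16 ≡ 14^2 = 196
54^32 ≡ 196^2 = 38416 ≡ 288
54^64 ≡ 288^2 = 82944 ≡ 1922
54^128 ≡ 1922^2 = 3694084 ≡ 434
251 = 128 + 64 + 32 + 16 + 8 + 2 + 1, so 54^251 ≡ 434·1922·288·196·14·533·54 ≡ 294 (mod 2383)
674·294 = 198156 ≡ 367 (mod 2383)
367 ≡ 367 (mod 2383), so the signature is genuine.

valid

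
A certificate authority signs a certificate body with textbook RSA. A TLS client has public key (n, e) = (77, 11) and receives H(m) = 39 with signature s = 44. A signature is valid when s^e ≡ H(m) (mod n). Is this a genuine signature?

forged

Squares mod 77: s^1≡44, s^2≡11, s^4≡44, s^8≡11
11 = 8 + 2 + 1, so s^11 ≡ 11·11·44 ≡ 11 (mod 77)
s^11 mod 77 = 11, but H(m) = 39.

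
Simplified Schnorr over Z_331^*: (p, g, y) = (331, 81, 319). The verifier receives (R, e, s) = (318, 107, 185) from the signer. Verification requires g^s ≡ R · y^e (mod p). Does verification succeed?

fails

g^s mod p:
Squares mod 331: 81^1≡81, 81^2≡272, 81^4≡171, 81^8≡113, 81^16≡191, 81^32≡71, 81^64≡76, 81^128≡149
185 = 128 + 32 + 16 + 8 + 1, so 81^185 ≡ 149·71·191·113·81 ≡ 223 (mod 331)
R · y^e mod p:
Squares mod 331: 319^1≡319, 319^2≡144, 319^4≡214, 319^8≡118, 319^16≡22, 319^32≡153, 319^64≡239
107 = 64 + 32 + 8 + 2 + 1, so 319^107 ≡ 239·153·118·144·319 ≡ 68 (mod 331)
318·68 = 21624 ≡ 109 (mod 331)
223 ≠ 109; the check fails.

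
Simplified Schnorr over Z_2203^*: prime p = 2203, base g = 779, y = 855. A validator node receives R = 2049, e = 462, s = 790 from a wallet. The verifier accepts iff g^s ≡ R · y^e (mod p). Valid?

g^s mod p:
Squares mod 2203: 779^1≡779, 779^2≡1016, 779^4≡1252, 779^8≡1171, 779^16≡975, 779^32≡1132, 779^64≡1481, 779^128≡1376, 779^256≡999, 779^512≡42
790 = 512 + 256 + 16 + 4 + 2, so 779^790 ≡ 42·999·975·1252·1016 ≡ 150 (mod 2203)
R · y^e mod p:
Squares mod 2203: 855^1≡855, 855^2≡1832, 855^4≡1055, 855^8≡510, 855^16≡146, 855^32≡1489, 855^64≡903, 855^128≡299, 855^256≡1281
462 = 256 + 128 + 64 + 8 + 4 + 2, so 855^462 ≡ 1281·299·903·510·1055·1832 ≡ 1223 (mod 2203)
2049·1223 = 2505927 ≡ 1116 (mod 2203)
150 ≠ 1116; the check fails.

no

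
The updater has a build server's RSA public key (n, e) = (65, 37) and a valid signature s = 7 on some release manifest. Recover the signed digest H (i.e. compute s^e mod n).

7

s^2 ≡ 7^2 = 49
s^4 ≡ 49^2 = 2401 ≡ 61
s^8 ≡ 61^2 = 3721 ≡ 16
s^16 ≡ 16^2 = 256 ≡ 61
s^32 ≡ 61^2 = 3721 ≡ 16
37 = 32 + 4 + 1, so s^37 ≡ 16·61·7 ≡ 7 (mod 65)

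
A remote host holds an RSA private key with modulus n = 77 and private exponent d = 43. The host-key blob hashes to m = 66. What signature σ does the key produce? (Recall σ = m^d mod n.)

66

Squares mod 77: m^1≡66, m^2≡44, m^4≡11, m^8≡44, m^16≡11, m^32≡44
43 = 32 + 8 + 2 + 1, so m^43 ≡ 44·44·44·66 ≡ 66 (mod 77)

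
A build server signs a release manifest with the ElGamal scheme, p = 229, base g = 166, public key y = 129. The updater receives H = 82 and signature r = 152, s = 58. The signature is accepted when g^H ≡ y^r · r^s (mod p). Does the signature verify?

verifies

Left side g^H mod p:
166^82 mod 229 = 12
Right side y^r · r^s mod p:
129^152 mod 229 = 94
152^58 mod 229 = 5
94·5 = 470 ≡ 12 (mod 229)
12 ≡ 12 (mod 229), so the signature is genuine.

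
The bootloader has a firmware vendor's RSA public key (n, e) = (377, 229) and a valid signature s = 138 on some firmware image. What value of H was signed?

216

s^2 ≡ 138^2 = 19044 ≡ 194
s^4 ≡ 194^2 = 37636 ≡ 313
s^8 ≡ 313^2 = 97969 ≡ 326
s^16 ≡ 326^2 = 106276 ≡ 339
s^32 ≡ 339^2 = 114921 ≡ 313
s^64 ≡ 313^2 = 97969 ≡ 326
s^128 ≡ 326^2 = 106276 ≡ 339
229 = 128 + 64 + 32 + 4 + 1, so s^229 ≡ 339·326·313·313·138 ≡ 216 (mod 377)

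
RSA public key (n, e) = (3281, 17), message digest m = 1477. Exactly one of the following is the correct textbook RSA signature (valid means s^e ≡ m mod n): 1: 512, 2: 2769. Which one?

2

Candidate 1: 512^17 mod 3281 = 1804
Candidate 2: 2769^17 mod 3281 = 1477
  → matches m = 1477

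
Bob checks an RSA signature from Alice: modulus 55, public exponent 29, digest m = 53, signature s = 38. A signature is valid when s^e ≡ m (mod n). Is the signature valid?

valid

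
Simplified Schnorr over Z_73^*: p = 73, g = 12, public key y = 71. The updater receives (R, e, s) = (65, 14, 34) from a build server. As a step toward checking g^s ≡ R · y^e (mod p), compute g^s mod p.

12^2 = 144 ≡ 71
12^4 ≡ 71^2 = 5041 ≡ 4
12^8 ≡ 4^2 = 16
12^16 ≡ 16^2 = 256 ≡ 37
12^32 ≡ 37^2 = 1369 ≡ 55
34 = 32 + 2, so 12^34 ≡ 55·71 ≡ 36 (mod 73)

36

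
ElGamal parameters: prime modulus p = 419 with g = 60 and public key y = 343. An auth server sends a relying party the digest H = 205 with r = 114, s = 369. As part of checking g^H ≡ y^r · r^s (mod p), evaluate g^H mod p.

306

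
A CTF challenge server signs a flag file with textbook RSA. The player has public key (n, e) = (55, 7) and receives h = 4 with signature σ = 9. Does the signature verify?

σ^2 ≡ 9^2 = 81 ≡ 26
σ^4 ≡ 26^2 = 676 ≡ 16
7 = 4 + 2 + 1, so σ^7 ≡ 16·26·9 ≡ 4 (mod 55)
4 = h, so the signature checks out.

verifies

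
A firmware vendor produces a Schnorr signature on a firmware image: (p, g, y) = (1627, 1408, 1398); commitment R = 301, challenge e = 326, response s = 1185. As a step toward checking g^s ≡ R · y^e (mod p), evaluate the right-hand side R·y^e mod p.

1398^2 = 1954404 ≡ 377
1398^4 ≡ 377^2 = 142129 ≡ 580
1398^8 ≡ 580^2 = 336400 ≡ 1238
1398^16 ≡ 1238^2 = 1532644 ≡ 10
1398^32 ≡ 10^2 = 100
1398^64 ≡ 100^2 = 10000 ≡ 238
1398^128 ≡ 238^2 = 56644 ≡ 1326
1398^256 ≡ 1326^2 = 1758276 ≡ 1116
326 = 256 + 64 + 4 + 2, so 1398^326 ≡ 1116·238·580·377 ≡ 974 (mod 1627)
R · y^e ≡ 301·974 = 293174 ≡ 314 (mod 1627)

314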